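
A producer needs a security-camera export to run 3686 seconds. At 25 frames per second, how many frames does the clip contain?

Frames = 3686 × 25 = 92150.

92150 frames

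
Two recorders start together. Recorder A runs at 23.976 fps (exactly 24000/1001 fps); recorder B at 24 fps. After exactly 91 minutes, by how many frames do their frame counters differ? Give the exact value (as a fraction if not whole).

91 min = 5460 s.
A emits 24000/1001 × 5460 = 1440000/11 frames; B emits 24 × 5460 = 131040.
Difference = 1440/11 frames (≈ 130.9091); B is ahead of A.

1440/11 frames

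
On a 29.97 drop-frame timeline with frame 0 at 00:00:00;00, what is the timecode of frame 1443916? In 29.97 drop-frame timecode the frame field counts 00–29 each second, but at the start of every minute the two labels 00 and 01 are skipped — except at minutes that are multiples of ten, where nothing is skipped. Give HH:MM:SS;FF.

Ten DF minutes hold 17982 frames, so frame 1443916 lies in block 80 (frames 1438560–1456541) with 5356 frames into that block.
The block's first minute is 1800 frames and the rest 1798 each; 5356 frames reaches minute 2, so 80 × 18 + 2 × 2 = 1444 labels have been skipped so far.
Adding those back, label number 1443916 + 1444 = 1445360 at 30 labels/s is 48178 s + 20 f = 13 h 22 min 58 s frame 20, i.e. 13:22:58;20.

13:22:58;20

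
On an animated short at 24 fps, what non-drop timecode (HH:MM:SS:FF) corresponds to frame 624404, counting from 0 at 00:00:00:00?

624404 ÷ 24 = 26016 full seconds, remainder 20 frames.
26016 s = 7 h 13 min 36 s.
Timecode: 07:13:36:20.

07:13:36:20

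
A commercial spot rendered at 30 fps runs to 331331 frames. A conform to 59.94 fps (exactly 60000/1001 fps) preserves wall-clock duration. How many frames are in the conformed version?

Target frames = source frames × (target rate / source rate) = 331331 × (60000/1001)/(30) = 331331 × 2000/1001 = 662000.

662000 frames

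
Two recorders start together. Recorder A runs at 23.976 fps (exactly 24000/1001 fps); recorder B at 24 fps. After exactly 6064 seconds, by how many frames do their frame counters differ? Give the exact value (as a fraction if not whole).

A emits 24000/1001 × 6064 = 145536000/1001 frames; B emits 24 × 6064 = 145536.
Difference = 145536/1001 frames (≈ 145.3906); B is ahead of A.

145536/1001 frames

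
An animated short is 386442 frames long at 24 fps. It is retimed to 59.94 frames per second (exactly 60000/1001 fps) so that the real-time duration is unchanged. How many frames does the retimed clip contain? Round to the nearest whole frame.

965140 frames

Frames at target rate = 386442 × (60000/1001) / (24) = 138015000/143 ≈ 965139.860.
Nearest whole frame: 965140.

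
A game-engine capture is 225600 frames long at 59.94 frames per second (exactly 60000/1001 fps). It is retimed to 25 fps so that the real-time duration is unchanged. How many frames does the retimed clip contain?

94094 frames

Target frames = source frames × (target rate / source rate) = 225600 × (25)/(60000/1001) = 225600 × 1001/2400 = 94094.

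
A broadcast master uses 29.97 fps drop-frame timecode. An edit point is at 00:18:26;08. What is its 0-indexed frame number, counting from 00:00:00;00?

33154

As if non-drop at 30 labels/s: (0 × 3600 + 18 × 60 + 26) × 30 + 8 = 33188.
Minute boundaries passed: 18; those not divisible by 10: 18 − 1 = 17; dropped labels = 2 × 17 = 34.
Actual frame index = 33188 − 34 = 33154.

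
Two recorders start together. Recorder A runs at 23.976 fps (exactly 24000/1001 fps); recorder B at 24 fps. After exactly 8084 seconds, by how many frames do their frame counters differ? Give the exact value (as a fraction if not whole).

194016/1001 frames

A emits 24000/1001 × 8084 = 194016000/1001 frames; B emits 24 × 8084 = 194016.
Difference = 194016/1001 frames (≈ 193.8222); B is ahead of A.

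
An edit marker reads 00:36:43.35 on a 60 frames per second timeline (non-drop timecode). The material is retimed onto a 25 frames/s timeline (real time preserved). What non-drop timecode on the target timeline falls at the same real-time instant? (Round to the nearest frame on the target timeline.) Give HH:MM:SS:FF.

00:36:43:15

Source frame index: (0×3600 + 36×60 + 43) × 60 + 35 = 132215.
Real time: 132215 / (60) = 26443/12 s.
Target frame: (26443/12) × (25) = 661075/12 ≈ 55089.583 → 55090.
At 25 labels/s: frame 55090 → 00:36:43:15.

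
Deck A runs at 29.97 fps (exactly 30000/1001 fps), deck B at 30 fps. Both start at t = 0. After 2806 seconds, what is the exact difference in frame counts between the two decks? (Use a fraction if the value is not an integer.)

84180/1001 frames

A emits 30000/1001 × 2806 = 84180000/1001 frames; B emits 30 × 2806 = 84180.
Difference = 84180/1001 frames (≈ 84.0959); B is ahead of A.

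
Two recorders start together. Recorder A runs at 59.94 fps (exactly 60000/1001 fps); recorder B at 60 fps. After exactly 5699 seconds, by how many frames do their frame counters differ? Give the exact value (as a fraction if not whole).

341940/1001 frames

A emits 60000/1001 × 5699 = 341940000/1001 frames; B emits 60 × 5699 = 341940.
Difference = 341940/1001 frames (≈ 341.5984); B is ahead of A.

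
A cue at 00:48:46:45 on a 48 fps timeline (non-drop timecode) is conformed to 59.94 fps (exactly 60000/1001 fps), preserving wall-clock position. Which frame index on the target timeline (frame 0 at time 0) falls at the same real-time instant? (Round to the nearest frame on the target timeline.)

Source frame index: (0×3600 + 48×60 + 46) × 48 + 45 = 140493.
Real time: 140493 / (48) = 46831/16 s.
Target frame: (46831/16) × (60000/1001) = 175616250/1001 ≈ 175440.809 → 175441.

frame 175441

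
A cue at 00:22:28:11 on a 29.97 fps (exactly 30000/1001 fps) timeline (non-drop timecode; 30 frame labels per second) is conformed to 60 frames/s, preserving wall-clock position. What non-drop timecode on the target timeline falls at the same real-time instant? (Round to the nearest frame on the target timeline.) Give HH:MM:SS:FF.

00:22:29:43

Source frame index: (0×3600 + 22×60 + 28) × 30 + 11 = 40451.
Real time: 40451 / (30000/1001) = 40491451/30000 s.
Target frame: (40491451/30000) × (60) = 40491451/500 ≈ 80982.902 → 80983.
At 60 labels/s: frame 80983 → 00:22:29:43.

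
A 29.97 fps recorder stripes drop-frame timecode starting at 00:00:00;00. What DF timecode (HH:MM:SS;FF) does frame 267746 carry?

Each 10-minute DF block holds 10 × 60 × 30 − 9 × 2 = 17982 frames. 267746 ÷ 17982 → 14 full blocks, remainder 15998.
Within the partial block the first minute is 1800 frames and each further minute 1798, so 8 further minute boundaries passed. Total skipped labels = 18 × 14 + 2 × 8 = 268.
Non-drop label index = 267746 + 268 = 268014; at 30 labels/s that is 02:28:53:24, i.e. DF 02:28:53;24.

02:28:53;24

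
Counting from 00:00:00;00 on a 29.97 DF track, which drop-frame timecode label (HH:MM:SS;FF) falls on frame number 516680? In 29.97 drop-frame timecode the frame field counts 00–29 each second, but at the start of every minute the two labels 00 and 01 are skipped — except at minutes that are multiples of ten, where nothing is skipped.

Ten DF minutes hold 17982 frames, so frame 516680 lies in block 28 (frames 503496–521477) with 13184 frames into that block.
The block's first minute is 1800 frames and the rest 1798 each; 13184 frames reaches minute 7, so 28 × 18 + 7 × 2 = 518 labels have been skipped so far.
Adding those back, label number 516680 + 518 = 517198 at 30 labels/s is 17239 s + 28 f = 4 h 47 min 19 s frame 28, i.e. 04:47:19;28.

04:47:19;28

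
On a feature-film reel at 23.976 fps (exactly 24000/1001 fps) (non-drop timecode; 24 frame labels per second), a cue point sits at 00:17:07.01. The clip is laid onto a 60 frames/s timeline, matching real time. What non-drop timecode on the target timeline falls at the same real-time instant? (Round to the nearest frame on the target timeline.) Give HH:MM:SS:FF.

Source frame index: (0×3600 + 17×60 + 7) × 24 + 1 = 24649.
Real time: 24649 / (24000/1001) = 24673649/24000 s.
Target frame: (24673649/24000) × (60) = 24673649/400 ≈ 61684.122 → 61684.
At 60 labels/s: frame 61684 → 00:17:08:04.

00:17:08:04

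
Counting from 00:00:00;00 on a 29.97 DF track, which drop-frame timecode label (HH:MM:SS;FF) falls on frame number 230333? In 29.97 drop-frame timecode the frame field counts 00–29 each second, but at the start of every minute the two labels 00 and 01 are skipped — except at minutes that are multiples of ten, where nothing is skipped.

02:08:05;15

Each 10-minute DF block holds 10 × 60 × 30 − 9 × 2 = 17982 frames. 230333 ÷ 17982 → 12 full blocks, remainder 14549.
Within the partial block the first minute is 1800 frames and each further minute 1798, so 8 further minute boundaries passed. Total skipped labels = 18 × 12 + 2 × 8 = 232.
Non-drop label index = 230333 + 232 = 230565; at 30 labels/s that is 02:08:05:15, i.e. DF 02:08:05;15.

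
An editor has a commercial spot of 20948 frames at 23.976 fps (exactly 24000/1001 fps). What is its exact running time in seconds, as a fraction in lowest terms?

5242237/6000 seconds

Running time = 20948 ÷ (24000/1001) = 20948 × 1001/24000 = 5242237/6000 s.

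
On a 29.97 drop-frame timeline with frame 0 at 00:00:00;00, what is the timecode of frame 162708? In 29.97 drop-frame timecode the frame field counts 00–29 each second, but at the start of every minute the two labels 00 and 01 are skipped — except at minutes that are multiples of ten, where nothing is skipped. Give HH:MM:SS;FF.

01:30:29;00

Each 10-minute DF block holds 10 × 60 × 30 − 9 × 2 = 17982 frames. 162708 ÷ 17982 → 9 full blocks, remainder 870.
Within the partial block the first minute is 1800 frames and each further minute 1798, so 0 further minute boundaries passed. Total skipped labels = 18 × 9 + 2 × 0 = 162.
Non-drop label index = 162708 + 162 = 162870; at 30 labels/s that is 01:30:29:00, i.e. DF 01:30:29;00.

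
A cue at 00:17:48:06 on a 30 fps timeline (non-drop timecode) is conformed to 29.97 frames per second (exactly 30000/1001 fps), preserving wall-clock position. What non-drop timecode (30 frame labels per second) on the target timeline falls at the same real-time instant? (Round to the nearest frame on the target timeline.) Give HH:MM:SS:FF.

Source frame index: (0×3600 + 17×60 + 48) × 30 + 6 = 32046.
Real time: 32046 / (30) = 5341/5 s.
Target frame: (5341/5) × (30000/1001) = 4578000/143 ≈ 32013.986 → 32014.
At 30 labels/s: frame 32014 → 00:17:47:04.

00:17:47:04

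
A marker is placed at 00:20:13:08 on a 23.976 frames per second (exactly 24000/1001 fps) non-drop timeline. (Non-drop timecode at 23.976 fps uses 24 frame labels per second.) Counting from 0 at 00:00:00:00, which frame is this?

Total seconds to the label: (0 × 3600 + 20 × 60 + 13) = 1213.
Frame index = 1213 × 24 + 8 = 29120.

frame 29120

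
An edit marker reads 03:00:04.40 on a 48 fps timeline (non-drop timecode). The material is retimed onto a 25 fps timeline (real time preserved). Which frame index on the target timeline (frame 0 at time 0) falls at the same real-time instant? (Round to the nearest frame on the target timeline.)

frame 270121

Source frame index: (3×3600 + 0×60 + 4) × 48 + 40 = 518632.
Real time: 518632 / (48) = 64829/6 s.
Target frame: (64829/6) × (25) = 1620725/6 ≈ 270120.833 → 270121.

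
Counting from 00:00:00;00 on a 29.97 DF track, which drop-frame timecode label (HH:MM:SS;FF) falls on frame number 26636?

00:14:48;22

Each 10-minute DF block holds 10 × 60 × 30 − 9 × 2 = 17982 frames. 26636 ÷ 17982 → 1 full block, remainder 8654.
Within the partial block the first minute is 1800 frames and each further minute 1798, so 4 further minute boundaries passed. Total skipped labels = 18 × 1 + 2 × 4 = 26.
Non-drop label index = 26636 + 26 = 26662; at 30 labels/s that is 00:14:48:22, i.e. DF 00:14:48;22.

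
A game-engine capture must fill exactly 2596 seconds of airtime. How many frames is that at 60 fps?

155760 frames

Frames = 2596 × 60 = 155760.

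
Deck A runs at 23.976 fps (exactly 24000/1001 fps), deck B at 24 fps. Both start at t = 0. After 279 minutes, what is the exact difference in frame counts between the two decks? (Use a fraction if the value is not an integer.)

401760/1001 frames

279 min = 16740 s.
A emits 24000/1001 × 16740 = 401760000/1001 frames; B emits 24 × 16740 = 401760.
Difference = 401760/1001 frames (≈ 401.3586); B is ahead of A.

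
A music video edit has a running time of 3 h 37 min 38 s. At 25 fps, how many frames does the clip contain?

3 h 37 min 38 s = 13058 s.
Frames = 13058 × 25 = 326450.

326450 frames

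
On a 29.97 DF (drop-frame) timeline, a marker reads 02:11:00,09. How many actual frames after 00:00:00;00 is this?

235573

As if non-drop at 30 labels/s: (2 × 3600 + 11 × 60 + 0) × 30 + 9 = 235809.
Minute boundaries passed: 131; those not divisible by 10: 131 − 13 = 118; dropped labels = 2 × 118 = 236.
Actual frame index = 235809 − 236 = 235573.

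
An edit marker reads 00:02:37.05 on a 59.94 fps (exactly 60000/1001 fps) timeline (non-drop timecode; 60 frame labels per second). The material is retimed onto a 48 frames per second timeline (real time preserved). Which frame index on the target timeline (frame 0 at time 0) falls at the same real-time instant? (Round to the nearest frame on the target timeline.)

frame 7548

Source frame index: (0×3600 + 2×60 + 37) × 60 + 5 = 9425.
Real time: 9425 / (60000/1001) = 377377/2400 s.
Target frame: (377377/2400) × (48) = 377377/50 ≈ 7547.540 → 7548.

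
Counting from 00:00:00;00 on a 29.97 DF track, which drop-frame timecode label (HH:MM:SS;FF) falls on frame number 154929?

Each 10-minute DF block holds 10 × 60 × 30 − 9 × 2 = 17982 frames. 154929 ÷ 17982 → 8 full blocks, remainder 11073.
Within the partial block the first minute is 1800 frames and each further minute 1798, so 6 further minute boundaries passed. Total skipped labels = 18 × 8 + 2 × 6 = 156.
Non-drop label index = 154929 + 156 = 155085; at 30 labels/s that is 01:26:09:15, i.e. DF 01:26:09;15.

01:26:09;15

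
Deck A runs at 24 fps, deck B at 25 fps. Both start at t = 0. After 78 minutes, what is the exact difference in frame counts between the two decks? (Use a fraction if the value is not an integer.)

4680 frames

78 min = 4680 s.
A emits 24 × 4680 = 112320 frames; B emits 25 × 4680 = 117000.
Difference = 4680 frames; B is ahead of A.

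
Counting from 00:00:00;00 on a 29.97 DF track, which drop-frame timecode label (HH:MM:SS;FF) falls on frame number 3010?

00:01:40;12

Each 10-minute DF block holds 10 × 60 × 30 − 9 × 2 = 17982 frames. 3010 ÷ 17982 → 0 full blocks, remainder 3010.
Within the partial block the first minute is 1800 frames and each further minute 1798, so 1 further minute boundary passed. Total skipped labels = 18 × 0 + 2 × 1 = 2.
Non-drop label index = 3010 + 2 = 3012; at 30 labels/s that is 00:01:40:12, i.e. DF 00:01:40;12.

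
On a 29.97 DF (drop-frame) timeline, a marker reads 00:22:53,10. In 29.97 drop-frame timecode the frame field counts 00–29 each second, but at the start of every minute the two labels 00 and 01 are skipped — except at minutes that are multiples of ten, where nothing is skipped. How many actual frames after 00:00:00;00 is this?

As if non-drop at 30 labels/s: (0 × 3600 + 22 × 60 + 53) × 30 + 10 = 41200.
Minute boundaries passed: 22; those not divisible by 10: 22 − 2 = 20; dropped labels = 2 × 20 = 40.
Actual frame index = 41200 − 40 = 41160.

41160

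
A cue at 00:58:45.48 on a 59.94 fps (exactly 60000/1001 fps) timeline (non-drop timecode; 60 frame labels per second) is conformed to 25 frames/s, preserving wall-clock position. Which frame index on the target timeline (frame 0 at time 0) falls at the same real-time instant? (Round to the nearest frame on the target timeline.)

Source frame index: (0×3600 + 58×60 + 45) × 60 + 48 = 211548.
Real time: 211548 / (60000/1001) = 17646629/5000 s.
Target frame: (17646629/5000) × (25) = 17646629/200 ≈ 88233.145 → 88233.

frame 88233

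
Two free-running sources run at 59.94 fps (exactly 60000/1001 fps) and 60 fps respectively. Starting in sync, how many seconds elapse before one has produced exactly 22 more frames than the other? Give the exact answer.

11011/30 seconds

The gap grows by |60 − 60000/1001| = 60/1001 frames per second.
Time for a 22-frame gap: 22 ÷ (60/1001) = 11011/30 s.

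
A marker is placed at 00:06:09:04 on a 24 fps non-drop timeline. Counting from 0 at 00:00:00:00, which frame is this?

frame 8860

Total seconds to the label: (0 × 3600 + 6 × 60 + 9) = 369.
Frame index = 369 × 24 + 4 = 8860.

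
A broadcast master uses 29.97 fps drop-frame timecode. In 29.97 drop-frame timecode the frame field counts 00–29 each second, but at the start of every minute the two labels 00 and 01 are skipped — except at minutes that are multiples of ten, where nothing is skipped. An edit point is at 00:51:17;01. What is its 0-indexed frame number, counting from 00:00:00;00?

Complete 10-minute blocks: 5, each 17982 frames → 89910.
Remaining 1 whole minute in the current block: 1800 + 0 × 1798 = 1800 frames.
Within the current minute: 17 × 30 + 1 − 2 = 509 (labels ;00/;01 skipped at this minute). Total = 89910 + 1800 + 509 = 92219.

92219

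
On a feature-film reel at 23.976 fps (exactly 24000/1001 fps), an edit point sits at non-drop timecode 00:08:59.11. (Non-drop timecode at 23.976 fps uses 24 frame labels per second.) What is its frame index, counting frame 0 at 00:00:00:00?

frame 12947

Total seconds to the label: (0 × 3600 + 8 × 60 + 59) = 539.
Frame index = 539 × 24 + 11 = 12947.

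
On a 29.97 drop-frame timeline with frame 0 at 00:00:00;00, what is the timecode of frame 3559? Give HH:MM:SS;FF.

Each 10-minute DF block holds 10 × 60 × 30 − 9 × 2 = 17982 frames. 3559 ÷ 17982 → 0 full blocks, remainder 3559.
Within the partial block the first minute is 1800 frames and each further minute 1798, so 1 further minute boundary passed. Total skipped labels = 18 × 0 + 2 × 1 = 2.
Non-drop label index = 3559 + 2 = 3561; at 30 labels/s that is 00:01:58:21, i.e. DF 00:01:58;21.

00:01:58;21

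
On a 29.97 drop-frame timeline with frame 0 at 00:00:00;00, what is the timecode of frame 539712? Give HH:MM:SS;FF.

Ten DF minutes hold 17982 frames, so frame 539712 lies in block 30 (frames 539460–557441) with 252 frames into that block.
The block's first minute is 1800 frames and the rest 1798 each; 252 frames reaches minute 0, so 30 × 18 + 0 × 2 = 540 labels have been skipped so far.
Adding those back, label number 539712 + 540 = 540252 at 30 labels/s is 18008 s + 12 f = 5 h 0 min 8 s frame 12, i.e. 05:00:08;12.

05:00:08;12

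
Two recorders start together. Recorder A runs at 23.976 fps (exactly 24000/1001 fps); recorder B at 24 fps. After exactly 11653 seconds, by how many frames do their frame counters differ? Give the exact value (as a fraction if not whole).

279672/1001 frames

A emits 24000/1001 × 11653 = 279672000/1001 frames; B emits 24 × 11653 = 279672.
Difference = 279672/1001 frames (≈ 279.3926); B is ahead of A.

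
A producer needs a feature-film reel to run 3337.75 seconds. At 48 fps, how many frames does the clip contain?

160212 frames

Frames = 3337.75 × 48 = 160212.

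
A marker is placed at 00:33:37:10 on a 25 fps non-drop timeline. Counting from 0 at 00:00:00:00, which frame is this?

Total seconds to the label: (0 × 3600 + 33 × 60 + 37) = 2017.
Frame index = 2017 × 25 + 10 = 50435.

frame 50435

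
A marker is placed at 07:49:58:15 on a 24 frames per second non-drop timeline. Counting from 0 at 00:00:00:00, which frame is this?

676767

Total seconds to the label: (7 × 3600 + 49 × 60 + 58) = 28198.
Frame index = 28198 × 24 + 15 = 676767.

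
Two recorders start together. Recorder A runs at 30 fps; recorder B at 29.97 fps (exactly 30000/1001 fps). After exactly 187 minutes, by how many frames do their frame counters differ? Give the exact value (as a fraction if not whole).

187 min = 11220 s.
A emits 30 × 11220 = 336600 frames; B emits 30000/1001 × 11220 = 30600000/91.
Difference = 30600/91 frames (≈ 336.2637); B is behind A.

30600/91 frames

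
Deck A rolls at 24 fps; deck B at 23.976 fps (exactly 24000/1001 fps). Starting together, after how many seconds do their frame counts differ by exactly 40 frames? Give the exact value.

The gap grows by |24000/1001 − 24| = 24/1001 frames per second.
Time for a 40-frame gap: 40 ÷ (24/1001) = 5005/3 s.

5005/3 seconds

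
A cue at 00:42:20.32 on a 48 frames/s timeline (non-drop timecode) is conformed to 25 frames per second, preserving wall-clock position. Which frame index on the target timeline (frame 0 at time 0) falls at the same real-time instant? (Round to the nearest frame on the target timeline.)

frame 63517

Source frame index: (0×3600 + 42×60 + 20) × 48 + 32 = 121952.
Real time: 121952 / (48) = 7622/3 s.
Target frame: (7622/3) × (25) = 190550/3 ≈ 63516.667 → 63517.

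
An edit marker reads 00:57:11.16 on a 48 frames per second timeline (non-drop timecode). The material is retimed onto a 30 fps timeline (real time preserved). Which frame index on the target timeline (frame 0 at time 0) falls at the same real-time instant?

Source frame index: (0×3600 + 57×60 + 11) × 48 + 16 = 164704.
Real time: 164704 / (48) = 10294/3 s.
Target frame: (10294/3) × (30) = 102940.

frame 102940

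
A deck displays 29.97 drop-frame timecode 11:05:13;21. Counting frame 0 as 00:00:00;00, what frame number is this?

1196213

As if non-drop at 30 labels/s: (11 × 3600 + 5 × 60 + 13) × 30 + 21 = 1197411.
Minute boundaries passed: 665; those not divisible by 10: 665 − 66 = 599; dropped labels = 2 × 599 = 1198.
Actual frame index = 1197411 − 1198 = 1196213.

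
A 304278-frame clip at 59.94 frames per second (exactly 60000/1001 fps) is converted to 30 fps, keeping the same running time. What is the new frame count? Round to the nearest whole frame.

152291 frames

Frames at target rate = 304278 × (30) / (60000/1001) = 152291139/1000 ≈ 152291.139.
Nearest whole frame: 152291.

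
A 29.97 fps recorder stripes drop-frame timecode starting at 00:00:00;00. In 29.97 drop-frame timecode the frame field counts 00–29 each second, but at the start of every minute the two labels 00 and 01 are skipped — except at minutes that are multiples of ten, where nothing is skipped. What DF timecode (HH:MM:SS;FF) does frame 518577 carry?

04:48:23;07

Ten DF minutes hold 17982 frames, so frame 518577 lies in block 28 (frames 503496–521477) with 15081 frames into that block.
The block's first minute is 1800 frames and the rest 1798 each; 15081 frames reaches minute 8, so 28 × 18 + 8 × 2 = 520 labels have been skipped so far.
Adding those back, label number 518577 + 520 = 519097 at 30 labels/s is 17303 s + 7 f = 4 h 48 min 23 s frame 7, i.e. 04:48:23;07.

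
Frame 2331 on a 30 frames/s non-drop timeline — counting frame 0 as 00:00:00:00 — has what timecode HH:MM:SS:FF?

00:01:17:21

2331 ÷ 30 = 77 full seconds, remainder 21 frames.
77 s = 0 h 1 min 17 s.
Timecode: 00:01:17:21.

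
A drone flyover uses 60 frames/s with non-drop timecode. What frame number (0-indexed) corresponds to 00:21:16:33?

frame 76593

Total seconds to the label: (0 × 3600 + 21 × 60 + 16) = 1276.
Frame index = 1276 × 60 + 33 = 76593.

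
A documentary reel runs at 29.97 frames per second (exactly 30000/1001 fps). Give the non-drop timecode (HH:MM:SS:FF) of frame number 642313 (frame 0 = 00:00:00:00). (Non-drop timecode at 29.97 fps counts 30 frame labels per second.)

05:56:50:13

642313 ÷ 30 = 21410 full seconds, remainder 13 frames.
21410 s = 5 h 56 min 50 s.
Timecode: 05:56:50:13.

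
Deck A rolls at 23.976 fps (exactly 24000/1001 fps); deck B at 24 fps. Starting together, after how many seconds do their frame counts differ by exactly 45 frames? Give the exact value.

The gap grows by |24 − 24000/1001| = 24/1001 frames per second.
Time for a 45-frame gap: 45 ÷ (24/1001) = 1876.875 s.

1876.875 seconds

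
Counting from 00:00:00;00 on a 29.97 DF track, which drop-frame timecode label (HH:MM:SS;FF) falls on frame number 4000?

Ten DF minutes hold 17982 frames, so frame 4000 lies in block 0 (frames 0–17981) with 4000 frames into that block.
The block's first minute is 1800 frames and the rest 1798 each; 4000 frames reaches minute 2, so 0 × 18 + 2 × 2 = 4 labels have been skipped so far.
Adding those back, label number 4000 + 4 = 4004 at 30 labels/s is 133 s + 14 f = 0 h 2 min 13 s frame 14, i.e. 00:02:13;14.

00:02:13;14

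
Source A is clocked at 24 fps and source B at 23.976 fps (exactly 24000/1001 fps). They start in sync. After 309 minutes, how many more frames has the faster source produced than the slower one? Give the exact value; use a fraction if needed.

309 min = 18540 s.
A emits 24 × 18540 = 444960 frames; B emits 24000/1001 × 18540 = 444960000/1001.
Difference = 444960/1001 frames (≈ 444.5155); B is behind A.

444960/1001 frames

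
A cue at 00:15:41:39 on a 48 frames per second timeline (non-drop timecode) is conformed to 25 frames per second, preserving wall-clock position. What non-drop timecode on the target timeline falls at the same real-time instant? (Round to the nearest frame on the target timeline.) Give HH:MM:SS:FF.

Source frame index: (0×3600 + 15×60 + 41) × 48 + 39 = 45207.
Real time: 45207 / (48) = 15069/16 s.
Target frame: (15069/16) × (25) = 376725/16 ≈ 23545.312 → 23545.
At 25 labels/s: frame 23545 → 00:15:41:20.

00:15:41:20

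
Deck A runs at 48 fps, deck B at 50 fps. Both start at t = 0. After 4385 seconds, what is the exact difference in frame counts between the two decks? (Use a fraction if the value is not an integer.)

A emits 48 × 4385 = 210480 frames; B emits 50 × 4385 = 219250.
Difference = 8770 frames; B is ahead of A.

8770 frames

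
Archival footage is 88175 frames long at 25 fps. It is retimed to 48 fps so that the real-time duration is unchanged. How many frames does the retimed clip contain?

169296 frames

Target frames = source frames × (target rate / source rate) = 88175 × (48)/(25) = 88175 × 48/25 = 169296.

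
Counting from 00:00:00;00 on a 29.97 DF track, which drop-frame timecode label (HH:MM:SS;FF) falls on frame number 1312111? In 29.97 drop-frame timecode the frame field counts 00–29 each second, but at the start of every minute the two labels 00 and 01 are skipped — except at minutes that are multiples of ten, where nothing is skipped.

12:09:40;25

Ten DF minutes hold 17982 frames, so frame 1312111 lies in block 72 (frames 1294704–1312685) with 17407 frames into that block.
The block's first minute is 1800 frames and the rest 1798 each; 17407 frames reaches minute 9, so 72 × 18 + 9 × 2 = 1314 labels have been skipped so far.
Adding those back, label number 1312111 + 1314 = 1313425 at 30 labels/s is 43780 s + 25 f = 12 h 9 min 40 s frame 25, i.e. 12:09:40;25.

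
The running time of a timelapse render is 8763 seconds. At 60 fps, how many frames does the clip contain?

Frames = 8763 × 60 = 525780.

525780 frames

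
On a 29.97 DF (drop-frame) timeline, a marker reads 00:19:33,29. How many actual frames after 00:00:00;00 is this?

As if non-drop at 30 labels/s: (0 × 3600 + 19 × 60 + 33) × 30 + 29 = 35219.
Minute boundaries passed: 19; those not divisible by 10: 19 − 1 = 18; dropped labels = 2 × 18 = 36.
Actual frame index = 35219 − 36 = 35183.

35183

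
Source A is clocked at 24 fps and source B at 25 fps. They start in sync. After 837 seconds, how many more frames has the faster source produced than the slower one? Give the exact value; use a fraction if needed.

837 frames

A emits 24 × 837 = 20088 frames; B emits 25 × 837 = 20925.
Difference = 837 frames; B is ahead of A.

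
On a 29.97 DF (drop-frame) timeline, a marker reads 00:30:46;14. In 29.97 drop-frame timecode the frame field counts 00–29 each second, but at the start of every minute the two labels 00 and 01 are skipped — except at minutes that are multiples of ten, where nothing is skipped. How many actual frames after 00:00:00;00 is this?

Complete 10-minute blocks: 3, each 17982 frames → 53946.
Remaining 0 whole minutes in the current block: 0 frames.
Within the current minute: 46 × 30 + 14 = 1394. Total = 53946 + 0 + 1394 = 55340.

55340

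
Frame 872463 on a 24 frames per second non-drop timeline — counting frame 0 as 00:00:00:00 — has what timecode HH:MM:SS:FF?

872463 ÷ 24 = 36352 full seconds, remainder 15 frames.
36352 s = 10 h 5 min 52 s.
Timecode: 10:05:52:15.

10:05:52:15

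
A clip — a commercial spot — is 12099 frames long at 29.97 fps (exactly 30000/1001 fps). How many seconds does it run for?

403.7033 seconds

Running time = 12099 / (30000/1001) = 403.7033 s.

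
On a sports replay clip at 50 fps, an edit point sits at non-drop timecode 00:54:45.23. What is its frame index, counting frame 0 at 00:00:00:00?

Total seconds to the label: (0 × 3600 + 54 × 60 + 45) = 3285.
Frame index = 3285 × 50 + 23 = 164273.

frame 164273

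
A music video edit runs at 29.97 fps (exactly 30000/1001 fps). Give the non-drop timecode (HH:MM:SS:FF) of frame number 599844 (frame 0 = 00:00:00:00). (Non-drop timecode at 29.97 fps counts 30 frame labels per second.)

05:33:14:24

599844 ÷ 30 = 19994 full seconds, remainder 24 frames.
19994 s = 5 h 33 min 14 s.
Timecode: 05:33:14:24.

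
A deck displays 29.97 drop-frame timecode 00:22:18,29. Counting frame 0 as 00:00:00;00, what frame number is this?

40129

Complete 10-minute blocks: 2, each 17982 frames → 35964.
Remaining 2 whole minutes in the current block: 1800 + 1 × 1798 = 3598 frames.
Within the current minute: 18 × 30 + 29 − 2 = 567 (labels ;00/;01 skipped at this minute). Total = 35964 + 3598 + 567 = 40129.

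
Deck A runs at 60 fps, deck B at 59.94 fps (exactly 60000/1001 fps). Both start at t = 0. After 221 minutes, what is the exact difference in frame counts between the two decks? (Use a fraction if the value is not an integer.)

221 min = 13260 s.
A emits 60 × 13260 = 795600 frames; B emits 60000/1001 × 13260 = 61200000/77.
Difference = 61200/77 frames (≈ 794.8052); B is behind A.

61200/77 frames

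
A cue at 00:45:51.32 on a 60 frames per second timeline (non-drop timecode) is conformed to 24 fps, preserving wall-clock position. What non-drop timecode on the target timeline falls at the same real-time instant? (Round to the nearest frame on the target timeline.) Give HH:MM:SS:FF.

00:45:51:13

Source frame index: (0×3600 + 45×60 + 51) × 60 + 32 = 165092.
Real time: 165092 / (60) = 41273/15 s.
Target frame: (41273/15) × (24) = 330184/5 ≈ 66036.800 → 66037.
At 24 labels/s: frame 66037 → 00:45:51:13.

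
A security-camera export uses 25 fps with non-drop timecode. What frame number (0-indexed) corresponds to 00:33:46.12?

Total seconds to the label: (0 × 3600 + 33 × 60 + 46) = 2026.
Frame index = 2026 × 25 + 12 = 50662.

frame 50662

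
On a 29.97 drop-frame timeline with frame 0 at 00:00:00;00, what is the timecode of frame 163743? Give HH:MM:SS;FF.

Ten DF minutes hold 17982 frames, so frame 163743 lies in block 9 (frames 161838–179819) with 1905 frames into that block.
The block's first minute is 1800 frames and the rest 1798 each; 1905 frames reaches minute 1, so 9 × 18 + 1 × 2 = 164 labels have been skipped so far.
Adding those back, label number 163743 + 164 = 163907 at 30 labels/s is 5463 s + 17 f = 1 h 31 min 3 s frame 17, i.e. 01:31:03;17.

01:31:03;17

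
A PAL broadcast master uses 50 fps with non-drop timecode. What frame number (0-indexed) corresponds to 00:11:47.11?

35361

Total seconds to the label: (0 × 3600 + 11 × 60 + 47) = 707.
Frame index = 707 × 50 + 11 = 35361.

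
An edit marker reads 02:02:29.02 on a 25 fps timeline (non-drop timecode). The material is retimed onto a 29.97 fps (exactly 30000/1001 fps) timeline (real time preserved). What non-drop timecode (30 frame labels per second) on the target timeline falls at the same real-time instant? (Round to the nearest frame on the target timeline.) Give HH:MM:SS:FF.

Source frame index: (2×3600 + 2×60 + 29) × 25 + 2 = 183727.
Real time: 183727 / (25) = 183727/25 s.
Target frame: (183727/25) × (30000/1001) = 220472400/1001 ≈ 220252.148 → 220252.
At 30 labels/s: frame 220252 → 02:02:21:22.

02:02:21:22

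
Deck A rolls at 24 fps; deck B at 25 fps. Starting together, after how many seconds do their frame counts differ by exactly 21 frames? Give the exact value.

The gap grows by |25 − 24| = 1 frame per second.
Time for a 21-frame gap: 21 ÷ (1) = 21 s.

21 seconds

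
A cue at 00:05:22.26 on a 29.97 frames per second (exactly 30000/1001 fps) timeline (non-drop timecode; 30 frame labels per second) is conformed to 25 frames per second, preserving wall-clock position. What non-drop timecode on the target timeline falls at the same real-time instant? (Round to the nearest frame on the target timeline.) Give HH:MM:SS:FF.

Source frame index: (0×3600 + 5×60 + 22) × 30 + 26 = 9686.
Real time: 9686 / (30000/1001) = 4847843/15000 s.
Target frame: (4847843/15000) × (25) = 4847843/600 ≈ 8079.738 → 8080.
At 25 labels/s: frame 8080 → 00:05:23:05.

00:05:23:05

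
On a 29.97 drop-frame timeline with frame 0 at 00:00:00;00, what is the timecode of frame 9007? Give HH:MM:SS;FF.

00:05:00;17

Each 10-minute DF block holds 10 × 60 × 30 − 9 × 2 = 17982 frames. 9007 ÷ 17982 → 0 full blocks, remainder 9007.
Within the partial block the first minute is 1800 frames and each further minute 1798, so 5 further minute boundaries passed. Total skipped labels = 18 × 0 + 2 × 5 = 10.
Non-drop label index = 9007 + 10 = 9017; at 30 labels/s that is 00:05:00:17, i.e. DF 00:05:00;17.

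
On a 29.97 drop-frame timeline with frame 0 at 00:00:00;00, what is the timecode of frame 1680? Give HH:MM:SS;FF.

Ten DF minutes hold 17982 frames, so frame 1680 lies in block 0 (frames 0–17981) with 1680 frames into that block.
The block's first minute is 1800 frames and the rest 1798 each; 1680 frames reaches minute 0, so 0 × 18 + 0 × 2 = 0 labels have been skipped so far.
Adding those back, label number 1680 + 0 = 1680 at 30 labels/s is 56 s + 0 f = 0 h 0 min 56 s frame 0, i.e. 00:00:56;00.

00:00:56;00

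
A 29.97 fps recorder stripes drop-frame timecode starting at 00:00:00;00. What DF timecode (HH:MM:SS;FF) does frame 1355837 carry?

12:33:59;23

Each 10-minute DF block holds 10 × 60 × 30 − 9 × 2 = 17982 frames. 1355837 ÷ 17982 → 75 full blocks, remainder 7187.
Within the partial block the first minute is 1800 frames and each further minute 1798, so 3 further minute boundaries passed. Total skipped labels = 18 × 75 + 2 × 3 = 1356.
Non-drop label index = 1355837 + 1356 = 1357193; at 30 labels/s that is 12:33:59:23, i.e. DF 12:33:59;23.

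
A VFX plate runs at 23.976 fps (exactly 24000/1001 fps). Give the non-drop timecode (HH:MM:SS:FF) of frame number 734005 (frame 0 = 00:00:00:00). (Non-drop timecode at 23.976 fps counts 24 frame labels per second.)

08:29:43:13

734005 ÷ 24 = 30583 full seconds, remainder 13 frames.
30583 s = 8 h 29 min 43 s.
Timecode: 08:29:43:13.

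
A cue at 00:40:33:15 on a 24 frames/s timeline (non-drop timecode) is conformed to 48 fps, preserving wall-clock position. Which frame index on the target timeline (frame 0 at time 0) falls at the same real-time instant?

Source frame index: (0×3600 + 40×60 + 33) × 24 + 15 = 58407.
Real time: 58407 / (24) = 19469/8 s.
Target frame: (19469/8) × (48) = 116814.

frame 116814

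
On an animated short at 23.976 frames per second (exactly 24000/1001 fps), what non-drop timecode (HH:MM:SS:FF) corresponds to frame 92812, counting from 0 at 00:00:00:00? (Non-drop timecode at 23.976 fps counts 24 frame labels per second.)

01:04:27:04

92812 ÷ 24 = 3867 full seconds, remainder 4 frames.
3867 s = 1 h 4 min 27 s.
Timecode: 01:04:27:04.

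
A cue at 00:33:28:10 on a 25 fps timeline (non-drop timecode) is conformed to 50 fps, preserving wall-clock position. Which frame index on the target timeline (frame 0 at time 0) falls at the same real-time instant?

frame 100420

Source frame index: (0×3600 + 33×60 + 28) × 25 + 10 = 50210.
Real time: 50210 / (25) = 10042/5 s.
Target frame: (10042/5) × (50) = 100420.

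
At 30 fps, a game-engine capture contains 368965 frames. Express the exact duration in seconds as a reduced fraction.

Running time = 368965 ÷ (30) = 368965 × 1/30 = 73793/6 s.

73793/6 seconds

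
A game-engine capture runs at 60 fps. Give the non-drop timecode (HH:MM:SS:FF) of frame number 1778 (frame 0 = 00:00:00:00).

1778 ÷ 60 = 29 full seconds, remainder 38 frames.
29 s = 0 h 0 min 29 s.
Timecode: 00:00:29:38.

00:00:29:38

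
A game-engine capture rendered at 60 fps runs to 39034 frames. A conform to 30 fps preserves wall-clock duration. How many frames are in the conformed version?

Target frames = source frames × (target rate / source rate) = 39034 × (30)/(60) = 39034 × 1/2 = 19517.

19517 frames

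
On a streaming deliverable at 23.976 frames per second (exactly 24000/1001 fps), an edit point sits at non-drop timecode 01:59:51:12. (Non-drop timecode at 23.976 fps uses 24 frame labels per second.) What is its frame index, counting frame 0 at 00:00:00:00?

Total seconds to the label: (1 × 3600 + 59 × 60 + 51) = 7191.
Frame index = 7191 × 24 + 12 = 172596.

172596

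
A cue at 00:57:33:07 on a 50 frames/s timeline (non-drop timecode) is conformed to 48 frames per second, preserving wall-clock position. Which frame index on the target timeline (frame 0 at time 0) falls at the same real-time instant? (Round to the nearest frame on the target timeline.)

frame 165751

Source frame index: (0×3600 + 57×60 + 33) × 50 + 7 = 172657.
Real time: 172657 / (50) = 172657/50 s.
Target frame: (172657/50) × (48) = 4143768/25 ≈ 165750.720 → 165751.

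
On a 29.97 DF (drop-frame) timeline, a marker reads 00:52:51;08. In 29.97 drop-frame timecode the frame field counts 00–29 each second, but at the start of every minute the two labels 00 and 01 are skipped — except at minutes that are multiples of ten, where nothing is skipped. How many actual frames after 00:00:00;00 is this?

As if non-drop at 30 labels/s: (0 × 3600 + 52 × 60 + 51) × 30 + 8 = 95138.
Minute boundaries passed: 52; those not divisible by 10: 52 − 5 = 47; dropped labels = 2 × 47 = 94.
Actual frame index = 95138 − 94 = 95044.

95044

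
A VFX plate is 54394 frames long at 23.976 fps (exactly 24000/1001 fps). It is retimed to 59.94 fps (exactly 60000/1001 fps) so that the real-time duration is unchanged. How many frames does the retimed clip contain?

Target frames = source frames × (target rate / source rate) = 54394 × (60000/1001)/(24000/1001) = 54394 × 5/2 = 135985.

135985 frames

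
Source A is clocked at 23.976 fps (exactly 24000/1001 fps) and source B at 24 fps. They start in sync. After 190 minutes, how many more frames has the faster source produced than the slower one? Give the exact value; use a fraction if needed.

190 min = 11400 s.
A emits 24000/1001 × 11400 = 273600000/1001 frames; B emits 24 × 11400 = 273600.
Difference = 273600/1001 frames (≈ 273.3267); B is ahead of A.

273600/1001 frames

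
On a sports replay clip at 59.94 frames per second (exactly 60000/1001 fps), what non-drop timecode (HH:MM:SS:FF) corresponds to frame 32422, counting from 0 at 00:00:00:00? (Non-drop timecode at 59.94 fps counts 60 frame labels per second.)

00:09:00:22

32422 ÷ 60 = 540 full seconds, remainder 22 frames.
540 s = 0 h 9 min 0 s.
Timecode: 00:09:00:22.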